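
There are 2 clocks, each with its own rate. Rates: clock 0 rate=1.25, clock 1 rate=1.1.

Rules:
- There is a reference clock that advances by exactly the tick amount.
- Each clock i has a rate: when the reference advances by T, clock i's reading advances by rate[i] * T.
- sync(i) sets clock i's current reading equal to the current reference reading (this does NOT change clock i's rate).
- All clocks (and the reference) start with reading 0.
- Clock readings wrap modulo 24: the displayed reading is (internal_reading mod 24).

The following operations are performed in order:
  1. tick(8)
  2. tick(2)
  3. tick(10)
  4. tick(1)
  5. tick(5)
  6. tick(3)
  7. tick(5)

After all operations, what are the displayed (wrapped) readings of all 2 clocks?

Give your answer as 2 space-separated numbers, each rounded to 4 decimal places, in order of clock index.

After op 1 tick(8): ref=8.0000 raw=[10.0000 8.8000]
After op 2 tick(2): ref=10.0000 raw=[12.5000 11.0000]
After op 3 tick(10): ref=20.0000 raw=[25.0000 22.0000]
After op 4 tick(1): ref=21.0000 raw=[26.2500 23.1000]
After op 5 tick(5): ref=26.0000 raw=[32.5000 28.6000]
After op 6 tick(3): ref=29.0000 raw=[36.2500 31.9000]
After op 7 tick(5): ref=34.0000 raw=[42.5000 37.4000]
Wrap final raw readings (mod 24): 42.5000 mod 24 = 18.5000; 37.4000 mod 24 = 13.4000

Answer: 18.5000 13.4000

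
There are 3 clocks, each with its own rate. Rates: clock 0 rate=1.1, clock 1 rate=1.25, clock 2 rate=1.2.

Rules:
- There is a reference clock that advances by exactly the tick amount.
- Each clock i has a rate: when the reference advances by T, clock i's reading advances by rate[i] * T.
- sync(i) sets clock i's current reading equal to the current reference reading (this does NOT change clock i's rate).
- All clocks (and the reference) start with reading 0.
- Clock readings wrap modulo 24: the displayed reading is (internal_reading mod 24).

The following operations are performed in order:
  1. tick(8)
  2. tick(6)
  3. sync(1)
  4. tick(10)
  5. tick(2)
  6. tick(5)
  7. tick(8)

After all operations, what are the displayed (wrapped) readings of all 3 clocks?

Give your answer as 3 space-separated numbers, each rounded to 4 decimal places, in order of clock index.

Answer: 18.9000 21.2500 22.8000

Derivation:
After op 1 tick(8): ref=8.0000 raw=[8.8000 10.0000 9.6000]
After op 2 tick(6): ref=14.0000 raw=[15.4000 17.5000 16.8000]
After op 3 sync(1): ref=14.0000 raw=[15.4000 14.0000 16.8000]
After op 4 tick(10): ref=24.0000 raw=[26.4000 26.5000 28.8000]
After op 5 tick(2): ref=26.0000 raw=[28.6000 29.0000 31.2000]
After op 6 tick(5): ref=31.0000 raw=[34.1000 35.2500 37.2000]
After op 7 tick(8): ref=39.0000 raw=[42.9000 45.2500 46.8000]
Wrap final raw readings (mod 24): 42.9000 mod 24 = 18.9000; 45.2500 mod 24 = 21.2500; 46.8000 mod 24 = 22.8000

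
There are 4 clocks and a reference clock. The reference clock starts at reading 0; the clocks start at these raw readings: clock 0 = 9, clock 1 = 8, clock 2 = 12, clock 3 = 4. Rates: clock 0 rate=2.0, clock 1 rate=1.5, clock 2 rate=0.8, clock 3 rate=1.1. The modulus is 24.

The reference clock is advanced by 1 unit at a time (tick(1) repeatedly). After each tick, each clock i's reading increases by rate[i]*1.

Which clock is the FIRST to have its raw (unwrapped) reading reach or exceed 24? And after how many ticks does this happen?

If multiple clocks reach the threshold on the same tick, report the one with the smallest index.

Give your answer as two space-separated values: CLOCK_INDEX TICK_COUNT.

clock 0: start=9, rate=2.0, needs 24-9 = 15; ticks = ceil(15/2.0) = ceil(7.5000) = 8; reading at tick 8 = 9 + 2.0*8 = 25.0000
clock 1: start=8, rate=1.5, needs 24-8 = 16; ticks = ceil(16/1.5) = ceil(10.6667) = 11; reading at tick 11 = 8 + 1.5*11 = 24.5000
clock 2: start=12, rate=0.8, needs 24-12 = 12; ticks = ceil(12/0.8) = ceil(15.0000) = 15; reading at tick 15 = 12 + 0.8*15 = 24.0000
clock 3: start=4, rate=1.1, needs 24-4 = 20; ticks = ceil(20/1.1) = ceil(18.1818) = 19; reading at tick 19 = 4 + 1.1*19 = 24.9000
Minimum tick count = 8; winners = [0]; smallest index = 0

Answer: 0 8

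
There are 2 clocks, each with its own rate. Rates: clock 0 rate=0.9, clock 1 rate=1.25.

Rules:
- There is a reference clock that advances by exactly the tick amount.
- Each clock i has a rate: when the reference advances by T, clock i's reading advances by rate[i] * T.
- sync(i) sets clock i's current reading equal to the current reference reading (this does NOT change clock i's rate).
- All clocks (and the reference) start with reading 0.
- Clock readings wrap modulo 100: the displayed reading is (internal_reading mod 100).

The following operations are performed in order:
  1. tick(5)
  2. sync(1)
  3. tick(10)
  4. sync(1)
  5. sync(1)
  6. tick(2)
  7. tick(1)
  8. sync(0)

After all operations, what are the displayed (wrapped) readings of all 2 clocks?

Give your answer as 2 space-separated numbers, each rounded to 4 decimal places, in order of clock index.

Answer: 18.0000 18.7500

Derivation:
After op 1 tick(5): ref=5.0000 raw=[4.5000 6.2500]
After op 2 sync(1): ref=5.0000 raw=[4.5000 5.0000]
After op 3 tick(10): ref=15.0000 raw=[13.5000 17.5000]
After op 4 sync(1): ref=15.0000 raw=[13.5000 15.0000]
After op 5 sync(1): ref=15.0000 raw=[13.5000 15.0000]
After op 6 tick(2): ref=17.0000 raw=[15.3000 17.5000]
After op 7 tick(1): ref=18.0000 raw=[16.2000 18.7500]
After op 8 sync(0): ref=18.0000 raw=[18.0000 18.7500]
Wrap final raw readings (mod 100): 18.0000 mod 100 = 18.0000; 18.7500 mod 100 = 18.7500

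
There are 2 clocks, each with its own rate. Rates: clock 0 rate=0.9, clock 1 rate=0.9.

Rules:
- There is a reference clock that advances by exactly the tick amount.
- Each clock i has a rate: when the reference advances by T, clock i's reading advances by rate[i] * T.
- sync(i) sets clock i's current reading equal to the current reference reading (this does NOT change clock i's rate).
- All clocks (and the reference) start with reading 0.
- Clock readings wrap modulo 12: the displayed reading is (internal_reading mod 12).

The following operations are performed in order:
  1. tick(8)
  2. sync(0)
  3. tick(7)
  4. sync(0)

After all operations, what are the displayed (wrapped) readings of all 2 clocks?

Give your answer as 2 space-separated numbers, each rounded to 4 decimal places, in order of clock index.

After op 1 tick(8): ref=8.0000 raw=[7.2000 7.2000]
After op 2 sync(0): ref=8.0000 raw=[8.0000 7.2000]
After op 3 tick(7): ref=15.0000 raw=[14.3000 13.5000]
After op 4 sync(0): ref=15.0000 raw=[15.0000 13.5000]
Wrap final raw readings (mod 12): 15.0000 mod 12 = 3.0000; 13.5000 mod 12 = 1.5000

Answer: 3.0000 1.5000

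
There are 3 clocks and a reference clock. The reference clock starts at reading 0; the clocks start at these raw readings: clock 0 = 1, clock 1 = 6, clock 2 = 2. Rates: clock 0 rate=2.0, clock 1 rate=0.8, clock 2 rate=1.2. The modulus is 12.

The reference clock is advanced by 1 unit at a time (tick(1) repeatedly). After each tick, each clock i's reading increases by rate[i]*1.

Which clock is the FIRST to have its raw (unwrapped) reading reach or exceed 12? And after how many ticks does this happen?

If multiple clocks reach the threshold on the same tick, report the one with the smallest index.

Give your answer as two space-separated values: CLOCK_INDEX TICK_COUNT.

clock 0: start=1, rate=2.0, needs 12-1 = 11; ticks = ceil(11/2.0) = ceil(5.5000) = 6; reading at tick 6 = 1 + 2.0*6 = 13.0000
clock 1: start=6, rate=0.8, needs 12-6 = 6; ticks = ceil(6/0.8) = ceil(7.5000) = 8; reading at tick 8 = 6 + 0.8*8 = 12.4000
clock 2: start=2, rate=1.2, needs 12-2 = 10; ticks = ceil(10/1.2) = ceil(8.3333) = 9; reading at tick 9 = 2 + 1.2*9 = 12.8000
Minimum tick count = 6; winners = [0]; smallest index = 0

Answer: 0 6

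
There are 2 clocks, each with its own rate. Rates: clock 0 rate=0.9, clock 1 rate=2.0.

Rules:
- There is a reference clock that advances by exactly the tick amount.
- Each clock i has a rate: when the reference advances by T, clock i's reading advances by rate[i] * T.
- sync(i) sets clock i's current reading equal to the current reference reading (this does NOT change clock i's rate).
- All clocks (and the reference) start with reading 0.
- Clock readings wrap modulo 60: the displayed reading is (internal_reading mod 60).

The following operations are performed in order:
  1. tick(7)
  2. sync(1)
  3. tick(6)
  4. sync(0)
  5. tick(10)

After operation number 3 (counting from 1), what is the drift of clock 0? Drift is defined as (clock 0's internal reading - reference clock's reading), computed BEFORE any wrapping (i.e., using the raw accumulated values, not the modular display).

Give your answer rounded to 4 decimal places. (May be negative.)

Answer: -1.3000

Derivation:
After op 1 tick(7): ref=7.0000 raw=[6.3000 14.0000]
After op 2 sync(1): ref=7.0000 raw=[6.3000 7.0000]
After op 3 tick(6): ref=13.0000 raw=[11.7000 19.0000]
Drift of clock 0 after op 3: 11.7000 - 13.0000 = -1.3000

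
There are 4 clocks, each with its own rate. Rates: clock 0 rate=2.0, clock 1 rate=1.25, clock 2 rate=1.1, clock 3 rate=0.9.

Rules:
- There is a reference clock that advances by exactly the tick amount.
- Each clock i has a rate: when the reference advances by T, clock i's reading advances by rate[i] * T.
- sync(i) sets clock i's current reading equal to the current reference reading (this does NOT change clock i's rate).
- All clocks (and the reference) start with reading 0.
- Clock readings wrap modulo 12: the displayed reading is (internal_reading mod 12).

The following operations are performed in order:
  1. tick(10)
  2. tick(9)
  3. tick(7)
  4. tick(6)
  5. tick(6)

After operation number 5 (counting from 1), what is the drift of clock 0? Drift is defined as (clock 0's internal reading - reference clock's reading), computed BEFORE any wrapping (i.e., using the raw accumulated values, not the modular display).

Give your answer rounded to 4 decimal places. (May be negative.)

After op 1 tick(10): ref=10.0000 raw=[20.0000 12.5000 11.0000 9.0000]
After op 2 tick(9): ref=19.0000 raw=[38.0000 23.7500 20.9000 17.1000]
After op 3 tick(7): ref=26.0000 raw=[52.0000 32.5000 28.6000 23.4000]
After op 4 tick(6): ref=32.0000 raw=[64.0000 40.0000 35.2000 28.8000]
After op 5 tick(6): ref=38.0000 raw=[76.0000 47.5000 41.8000 34.2000]
Drift of clock 0 after op 5: 76.0000 - 38.0000 = 38.0000

Answer: 38.0000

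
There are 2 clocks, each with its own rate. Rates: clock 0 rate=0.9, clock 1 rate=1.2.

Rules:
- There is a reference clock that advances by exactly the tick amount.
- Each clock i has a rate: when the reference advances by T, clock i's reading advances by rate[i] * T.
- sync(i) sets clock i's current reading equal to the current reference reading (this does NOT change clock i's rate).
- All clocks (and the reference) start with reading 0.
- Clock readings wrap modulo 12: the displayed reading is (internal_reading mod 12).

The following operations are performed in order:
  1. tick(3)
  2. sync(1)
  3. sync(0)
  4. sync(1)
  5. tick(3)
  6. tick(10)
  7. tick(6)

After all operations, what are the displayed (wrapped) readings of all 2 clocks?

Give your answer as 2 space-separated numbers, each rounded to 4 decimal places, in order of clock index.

Answer: 8.1000 1.8000

Derivation:
After op 1 tick(3): ref=3.0000 raw=[2.7000 3.6000]
After op 2 sync(1): ref=3.0000 raw=[2.7000 3.0000]
After op 3 sync(0): ref=3.0000 raw=[3.0000 3.0000]
After op 4 sync(1): ref=3.0000 raw=[3.0000 3.0000]
After op 5 tick(3): ref=6.0000 raw=[5.7000 6.6000]
After op 6 tick(10): ref=16.0000 raw=[14.7000 18.6000]
After op 7 tick(6): ref=22.0000 raw=[20.1000 25.8000]
Wrap final raw readings (mod 12): 20.1000 mod 12 = 8.1000; 25.8000 mod 12 = 1.8000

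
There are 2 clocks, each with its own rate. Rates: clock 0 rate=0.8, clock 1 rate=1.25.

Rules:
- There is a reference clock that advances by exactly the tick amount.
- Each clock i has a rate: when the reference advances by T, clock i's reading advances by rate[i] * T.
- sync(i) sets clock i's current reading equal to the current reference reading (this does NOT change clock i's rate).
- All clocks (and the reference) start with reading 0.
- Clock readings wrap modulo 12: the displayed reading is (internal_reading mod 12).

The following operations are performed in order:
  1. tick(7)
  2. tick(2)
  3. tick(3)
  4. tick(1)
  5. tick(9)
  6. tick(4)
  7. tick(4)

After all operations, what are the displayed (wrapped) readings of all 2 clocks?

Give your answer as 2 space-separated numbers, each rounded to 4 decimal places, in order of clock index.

Answer: 0.0000 1.5000

Derivation:
After op 1 tick(7): ref=7.0000 raw=[5.6000 8.7500]
After op 2 tick(2): ref=9.0000 raw=[7.2000 11.2500]
After op 3 tick(3): ref=12.0000 raw=[9.6000 15.0000]
After op 4 tick(1): ref=13.0000 raw=[10.4000 16.2500]
After op 5 tick(9): ref=22.0000 raw=[17.6000 27.5000]
After op 6 tick(4): ref=26.0000 raw=[20.8000 32.5000]
After op 7 tick(4): ref=30.0000 raw=[24.0000 37.5000]
Wrap final raw readings (mod 12): 24.0000 mod 12 = 0.0000; 37.5000 mod 12 = 1.5000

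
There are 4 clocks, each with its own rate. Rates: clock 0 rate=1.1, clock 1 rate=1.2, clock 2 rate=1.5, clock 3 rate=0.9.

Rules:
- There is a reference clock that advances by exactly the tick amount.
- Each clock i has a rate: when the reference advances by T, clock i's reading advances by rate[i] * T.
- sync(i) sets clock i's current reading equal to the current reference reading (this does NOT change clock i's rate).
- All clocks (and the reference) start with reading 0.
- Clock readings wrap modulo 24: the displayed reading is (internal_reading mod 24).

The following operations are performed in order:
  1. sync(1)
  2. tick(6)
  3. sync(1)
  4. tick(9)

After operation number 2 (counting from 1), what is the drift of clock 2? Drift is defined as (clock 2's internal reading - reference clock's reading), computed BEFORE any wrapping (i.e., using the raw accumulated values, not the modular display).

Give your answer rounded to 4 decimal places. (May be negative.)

Answer: 3.0000

Derivation:
After op 1 sync(1): ref=0.0000 raw=[0.0000 0.0000 0.0000 0.0000]
After op 2 tick(6): ref=6.0000 raw=[6.6000 7.2000 9.0000 5.4000]
Drift of clock 2 after op 2: 9.0000 - 6.0000 = 3.0000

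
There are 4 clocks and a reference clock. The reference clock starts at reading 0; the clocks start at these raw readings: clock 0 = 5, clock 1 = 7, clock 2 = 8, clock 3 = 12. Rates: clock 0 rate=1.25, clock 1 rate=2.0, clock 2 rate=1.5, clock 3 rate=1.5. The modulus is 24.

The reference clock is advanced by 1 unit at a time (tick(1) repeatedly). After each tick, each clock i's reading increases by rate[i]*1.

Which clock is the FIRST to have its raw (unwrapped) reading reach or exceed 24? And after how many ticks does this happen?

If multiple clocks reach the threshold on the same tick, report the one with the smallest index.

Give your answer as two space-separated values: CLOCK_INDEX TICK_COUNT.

Answer: 3 8

Derivation:
clock 0: start=5, rate=1.25, needs 24-5 = 19; ticks = ceil(19/1.25) = ceil(15.2000) = 16; reading at tick 16 = 5 + 1.25*16 = 25.0000
clock 1: start=7, rate=2.0, needs 24-7 = 17; ticks = ceil(17/2.0) = ceil(8.5000) = 9; reading at tick 9 = 7 + 2.0*9 = 25.0000
clock 2: start=8, rate=1.5, needs 24-8 = 16; ticks = ceil(16/1.5) = ceil(10.6667) = 11; reading at tick 11 = 8 + 1.5*11 = 24.5000
clock 3: start=12, rate=1.5, needs 24-12 = 12; ticks = ceil(12/1.5) = ceil(8.0000) = 8; reading at tick 8 = 12 + 1.5*8 = 24.0000
Minimum tick count = 8; winners = [3]; smallest index = 3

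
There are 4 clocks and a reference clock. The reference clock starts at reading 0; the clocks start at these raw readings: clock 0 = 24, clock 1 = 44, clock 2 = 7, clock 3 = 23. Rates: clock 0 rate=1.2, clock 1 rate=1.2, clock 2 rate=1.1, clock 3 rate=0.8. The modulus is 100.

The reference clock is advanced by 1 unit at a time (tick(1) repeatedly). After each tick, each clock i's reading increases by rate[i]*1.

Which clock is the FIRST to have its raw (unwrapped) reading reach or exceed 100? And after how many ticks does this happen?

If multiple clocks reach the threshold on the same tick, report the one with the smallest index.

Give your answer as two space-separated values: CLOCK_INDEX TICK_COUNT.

Answer: 1 47

Derivation:
clock 0: start=24, rate=1.2, needs 100-24 = 76; ticks = ceil(76/1.2) = ceil(63.3333) = 64; reading at tick 64 = 24 + 1.2*64 = 100.8000
clock 1: start=44, rate=1.2, needs 100-44 = 56; ticks = ceil(56/1.2) = ceil(46.6667) = 47; reading at tick 47 = 44 + 1.2*47 = 100.4000
clock 2: start=7, rate=1.1, needs 100-7 = 93; ticks = ceil(93/1.1) = ceil(84.5455) = 85; reading at tick 85 = 7 + 1.1*85 = 100.5000
clock 3: start=23, rate=0.8, needs 100-23 = 77; ticks = ceil(77/0.8) = ceil(96.2500) = 97; reading at tick 97 = 23 + 0.8*97 = 100.6000
Minimum tick count = 47; winners = [1]; smallest index = 1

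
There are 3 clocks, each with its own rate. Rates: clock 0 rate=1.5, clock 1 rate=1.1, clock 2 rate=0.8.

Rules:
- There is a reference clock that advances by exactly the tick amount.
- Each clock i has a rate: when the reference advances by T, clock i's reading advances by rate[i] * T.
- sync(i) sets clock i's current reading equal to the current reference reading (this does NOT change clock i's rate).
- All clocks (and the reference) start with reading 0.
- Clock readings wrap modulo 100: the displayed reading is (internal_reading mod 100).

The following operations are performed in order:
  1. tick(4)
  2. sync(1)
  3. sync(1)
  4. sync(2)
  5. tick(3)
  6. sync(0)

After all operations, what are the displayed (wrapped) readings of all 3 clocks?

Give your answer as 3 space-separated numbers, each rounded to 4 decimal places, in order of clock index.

Answer: 7.0000 7.3000 6.4000

Derivation:
After op 1 tick(4): ref=4.0000 raw=[6.0000 4.4000 3.2000]
After op 2 sync(1): ref=4.0000 raw=[6.0000 4.0000 3.2000]
After op 3 sync(1): ref=4.0000 raw=[6.0000 4.0000 3.2000]
After op 4 sync(2): ref=4.0000 raw=[6.0000 4.0000 4.0000]
After op 5 tick(3): ref=7.0000 raw=[10.5000 7.3000 6.4000]
After op 6 sync(0): ref=7.0000 raw=[7.0000 7.3000 6.4000]
Wrap final raw readings (mod 100): 7.0000 mod 100 = 7.0000; 7.3000 mod 100 = 7.3000; 6.4000 mod 100 = 6.4000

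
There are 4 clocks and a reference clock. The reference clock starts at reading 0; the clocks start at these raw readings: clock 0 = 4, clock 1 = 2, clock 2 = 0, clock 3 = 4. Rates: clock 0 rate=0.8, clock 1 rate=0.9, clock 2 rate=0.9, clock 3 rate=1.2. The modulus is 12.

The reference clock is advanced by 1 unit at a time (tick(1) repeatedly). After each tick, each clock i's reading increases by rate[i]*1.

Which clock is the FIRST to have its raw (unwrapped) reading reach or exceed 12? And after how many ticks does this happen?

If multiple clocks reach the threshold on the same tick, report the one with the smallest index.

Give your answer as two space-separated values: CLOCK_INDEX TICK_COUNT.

Answer: 3 7

Derivation:
clock 0: start=4, rate=0.8, needs 12-4 = 8; ticks = ceil(8/0.8) = ceil(10.0000) = 10; reading at tick 10 = 4 + 0.8*10 = 12.0000
clock 1: start=2, rate=0.9, needs 12-2 = 10; ticks = ceil(10/0.9) = ceil(11.1111) = 12; reading at tick 12 = 2 + 0.9*12 = 12.8000
clock 2: start=0, rate=0.9, needs 12-0 = 12; ticks = ceil(12/0.9) = ceil(13.3333) = 14; reading at tick 14 = 0 + 0.9*14 = 12.6000
clock 3: start=4, rate=1.2, needs 12-4 = 8; ticks = ceil(8/1.2) = ceil(6.6667) = 7; reading at tick 7 = 4 + 1.2*7 = 12.4000
Minimum tick count = 7; winners = [3]; smallest index = 3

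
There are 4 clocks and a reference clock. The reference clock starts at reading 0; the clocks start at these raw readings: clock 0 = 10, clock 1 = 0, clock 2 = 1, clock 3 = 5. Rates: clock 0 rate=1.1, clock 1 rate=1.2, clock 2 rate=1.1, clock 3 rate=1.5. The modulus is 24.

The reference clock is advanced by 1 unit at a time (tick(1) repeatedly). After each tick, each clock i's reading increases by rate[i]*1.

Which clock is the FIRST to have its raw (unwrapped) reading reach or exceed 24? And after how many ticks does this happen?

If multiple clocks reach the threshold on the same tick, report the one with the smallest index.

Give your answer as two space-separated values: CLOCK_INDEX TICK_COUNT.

Answer: 0 13

Derivation:
clock 0: start=10, rate=1.1, needs 24-10 = 14; ticks = ceil(14/1.1) = ceil(12.7273) = 13; reading at tick 13 = 10 + 1.1*13 = 24.3000
clock 1: start=0, rate=1.2, needs 24-0 = 24; ticks = ceil(24/1.2) = ceil(20.0000) = 20; reading at tick 20 = 0 + 1.2*20 = 24.0000
clock 2: start=1, rate=1.1, needs 24-1 = 23; ticks = ceil(23/1.1) = ceil(20.9091) = 21; reading at tick 21 = 1 + 1.1*21 = 24.1000
clock 3: start=5, rate=1.5, needs 24-5 = 19; ticks = ceil(19/1.5) = ceil(12.6667) = 13; reading at tick 13 = 5 + 1.5*13 = 24.5000
Minimum tick count = 13; winners = [0, 3]; smallest index = 0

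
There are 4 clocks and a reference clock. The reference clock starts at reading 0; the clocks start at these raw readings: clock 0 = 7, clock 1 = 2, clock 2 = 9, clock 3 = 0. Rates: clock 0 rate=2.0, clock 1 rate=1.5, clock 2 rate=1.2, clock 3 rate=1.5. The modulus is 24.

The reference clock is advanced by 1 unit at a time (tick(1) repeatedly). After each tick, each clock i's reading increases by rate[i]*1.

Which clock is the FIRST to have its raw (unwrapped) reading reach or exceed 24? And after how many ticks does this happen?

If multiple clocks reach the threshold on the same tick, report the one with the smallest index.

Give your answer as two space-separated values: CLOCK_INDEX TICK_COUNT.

clock 0: start=7, rate=2.0, needs 24-7 = 17; ticks = ceil(17/2.0) = ceil(8.5000) = 9; reading at tick 9 = 7 + 2.0*9 = 25.0000
clock 1: start=2, rate=1.5, needs 24-2 = 22; ticks = ceil(22/1.5) = ceil(14.6667) = 15; reading at tick 15 = 2 + 1.5*15 = 24.5000
clock 2: start=9, rate=1.2, needs 24-9 = 15; ticks = ceil(15/1.2) = ceil(12.5000) = 13; reading at tick 13 = 9 + 1.2*13 = 24.6000
clock 3: start=0, rate=1.5, needs 24-0 = 24; ticks = ceil(24/1.5) = ceil(16.0000) = 16; reading at tick 16 = 0 + 1.5*16 = 24.0000
Minimum tick count = 9; winners = [0]; smallest index = 0

Answer: 0 9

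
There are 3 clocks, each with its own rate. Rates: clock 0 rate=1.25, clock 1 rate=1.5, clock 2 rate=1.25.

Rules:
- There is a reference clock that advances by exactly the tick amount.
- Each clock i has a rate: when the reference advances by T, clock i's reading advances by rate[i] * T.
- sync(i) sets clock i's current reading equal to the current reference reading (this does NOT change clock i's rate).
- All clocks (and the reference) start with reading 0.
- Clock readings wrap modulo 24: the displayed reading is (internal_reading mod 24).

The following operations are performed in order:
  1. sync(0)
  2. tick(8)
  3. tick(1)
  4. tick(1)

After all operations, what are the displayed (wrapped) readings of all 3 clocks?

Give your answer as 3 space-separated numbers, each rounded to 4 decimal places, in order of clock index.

Answer: 12.5000 15.0000 12.5000

Derivation:
After op 1 sync(0): ref=0.0000 raw=[0.0000 0.0000 0.0000]
After op 2 tick(8): ref=8.0000 raw=[10.0000 12.0000 10.0000]
After op 3 tick(1): ref=9.0000 raw=[11.2500 13.5000 11.2500]
After op 4 tick(1): ref=10.0000 raw=[12.5000 15.0000 12.5000]
Wrap final raw readings (mod 24): 12.5000 mod 24 = 12.5000; 15.0000 mod 24 = 15.0000; 12.5000 mod 24 = 12.5000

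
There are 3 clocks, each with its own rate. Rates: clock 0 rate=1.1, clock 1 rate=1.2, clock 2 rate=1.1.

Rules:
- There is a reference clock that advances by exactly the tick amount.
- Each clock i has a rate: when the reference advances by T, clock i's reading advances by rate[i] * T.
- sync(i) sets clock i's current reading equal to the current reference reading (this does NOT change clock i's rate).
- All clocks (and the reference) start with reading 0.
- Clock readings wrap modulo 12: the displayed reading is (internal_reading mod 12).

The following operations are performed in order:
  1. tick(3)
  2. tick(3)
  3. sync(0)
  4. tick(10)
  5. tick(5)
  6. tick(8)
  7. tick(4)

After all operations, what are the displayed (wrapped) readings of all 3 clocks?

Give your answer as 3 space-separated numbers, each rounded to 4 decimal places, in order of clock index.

After op 1 tick(3): ref=3.0000 raw=[3.3000 3.6000 3.3000]
After op 2 tick(3): ref=6.0000 raw=[6.6000 7.2000 6.6000]
After op 3 sync(0): ref=6.0000 raw=[6.0000 7.2000 6.6000]
After op 4 tick(10): ref=16.0000 raw=[17.0000 19.2000 17.6000]
After op 5 tick(5): ref=21.0000 raw=[22.5000 25.2000 23.1000]
After op 6 tick(8): ref=29.0000 raw=[31.3000 34.8000 31.9000]
After op 7 tick(4): ref=33.0000 raw=[35.7000 39.6000 36.3000]
Wrap final raw readings (mod 12): 35.7000 mod 12 = 11.7000; 39.6000 mod 12 = 3.6000; 36.3000 mod 12 = 0.3000

Answer: 11.7000 3.6000 0.3000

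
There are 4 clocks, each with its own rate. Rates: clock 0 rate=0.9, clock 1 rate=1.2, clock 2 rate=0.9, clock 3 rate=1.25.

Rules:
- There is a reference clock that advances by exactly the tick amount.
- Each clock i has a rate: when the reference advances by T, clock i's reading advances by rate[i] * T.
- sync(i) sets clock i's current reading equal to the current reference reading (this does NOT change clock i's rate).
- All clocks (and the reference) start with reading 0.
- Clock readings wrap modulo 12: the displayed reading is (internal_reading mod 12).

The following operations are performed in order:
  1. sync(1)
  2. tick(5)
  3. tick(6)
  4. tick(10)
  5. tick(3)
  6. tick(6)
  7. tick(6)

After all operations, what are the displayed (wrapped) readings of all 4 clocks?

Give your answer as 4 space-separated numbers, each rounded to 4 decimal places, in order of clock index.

Answer: 8.4000 7.2000 8.4000 9.0000

Derivation:
After op 1 sync(1): ref=0.0000 raw=[0.0000 0.0000 0.0000 0.0000]
After op 2 tick(5): ref=5.0000 raw=[4.5000 6.0000 4.5000 6.2500]
After op 3 tick(6): ref=11.0000 raw=[9.9000 13.2000 9.9000 13.7500]
After op 4 tick(10): ref=21.0000 raw=[18.9000 25.2000 18.9000 26.2500]
After op 5 tick(3): ref=24.0000 raw=[21.6000 28.8000 21.6000 30.0000]
After op 6 tick(6): ref=30.0000 raw=[27.0000 36.0000 27.0000 37.5000]
After op 7 tick(6): ref=36.0000 raw=[32.4000 43.2000 32.4000 45.0000]
Wrap final raw readings (mod 12): 32.4000 mod 12 = 8.4000; 43.2000 mod 12 = 7.2000; 32.4000 mod 12 = 8.4000; 45.0000 mod 12 = 9.0000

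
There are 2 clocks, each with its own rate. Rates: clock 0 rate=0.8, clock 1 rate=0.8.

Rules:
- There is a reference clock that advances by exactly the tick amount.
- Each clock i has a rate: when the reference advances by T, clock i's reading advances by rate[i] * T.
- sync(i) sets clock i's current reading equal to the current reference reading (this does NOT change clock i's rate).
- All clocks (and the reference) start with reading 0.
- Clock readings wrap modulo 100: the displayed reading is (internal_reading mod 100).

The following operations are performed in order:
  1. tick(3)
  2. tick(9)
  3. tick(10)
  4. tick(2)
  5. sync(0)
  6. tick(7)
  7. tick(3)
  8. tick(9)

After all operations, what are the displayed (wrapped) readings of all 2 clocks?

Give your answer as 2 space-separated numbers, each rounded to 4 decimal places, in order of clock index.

Answer: 39.2000 34.4000

Derivation:
After op 1 tick(3): ref=3.0000 raw=[2.4000 2.4000]
After op 2 tick(9): ref=12.0000 raw=[9.6000 9.6000]
After op 3 tick(10): ref=22.0000 raw=[17.6000 17.6000]
After op 4 tick(2): ref=24.0000 raw=[19.2000 19.2000]
After op 5 sync(0): ref=24.0000 raw=[24.0000 19.2000]
After op 6 tick(7): ref=31.0000 raw=[29.6000 24.8000]
After op 7 tick(3): ref=34.0000 raw=[32.0000 27.2000]
After op 8 tick(9): ref=43.0000 raw=[39.2000 34.4000]
Wrap final raw readings (mod 100): 39.2000 mod 100 = 39.2000; 34.4000 mod 100 = 34.4000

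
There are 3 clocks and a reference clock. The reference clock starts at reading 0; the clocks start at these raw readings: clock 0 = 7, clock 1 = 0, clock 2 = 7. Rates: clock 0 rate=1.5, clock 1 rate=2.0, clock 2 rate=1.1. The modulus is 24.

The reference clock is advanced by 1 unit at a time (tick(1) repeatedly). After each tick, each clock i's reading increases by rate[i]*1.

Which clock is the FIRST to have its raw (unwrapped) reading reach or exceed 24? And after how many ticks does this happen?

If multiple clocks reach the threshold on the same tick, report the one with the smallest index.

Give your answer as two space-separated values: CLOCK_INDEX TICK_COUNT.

clock 0: start=7, rate=1.5, needs 24-7 = 17; ticks = ceil(17/1.5) = ceil(11.3333) = 12; reading at tick 12 = 7 + 1.5*12 = 25.0000
clock 1: start=0, rate=2.0, needs 24-0 = 24; ticks = ceil(24/2.0) = ceil(12.0000) = 12; reading at tick 12 = 0 + 2.0*12 = 24.0000
clock 2: start=7, rate=1.1, needs 24-7 = 17; ticks = ceil(17/1.1) = ceil(15.4545) = 16; reading at tick 16 = 7 + 1.1*16 = 24.6000
Minimum tick count = 12; winners = [0, 1]; smallest index = 0

Answer: 0 12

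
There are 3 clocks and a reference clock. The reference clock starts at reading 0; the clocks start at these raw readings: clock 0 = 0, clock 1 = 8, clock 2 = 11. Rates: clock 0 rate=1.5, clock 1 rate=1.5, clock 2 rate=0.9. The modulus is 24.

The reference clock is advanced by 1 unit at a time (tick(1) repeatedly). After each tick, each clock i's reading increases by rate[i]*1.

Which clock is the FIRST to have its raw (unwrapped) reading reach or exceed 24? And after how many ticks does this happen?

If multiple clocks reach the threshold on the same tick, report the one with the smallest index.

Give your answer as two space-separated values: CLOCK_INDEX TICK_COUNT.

clock 0: start=0, rate=1.5, needs 24-0 = 24; ticks = ceil(24/1.5) = ceil(16.0000) = 16; reading at tick 16 = 0 + 1.5*16 = 24.0000
clock 1: start=8, rate=1.5, needs 24-8 = 16; ticks = ceil(16/1.5) = ceil(10.6667) = 11; reading at tick 11 = 8 + 1.5*11 = 24.5000
clock 2: start=11, rate=0.9, needs 24-11 = 13; ticks = ceil(13/0.9) = ceil(14.4444) = 15; reading at tick 15 = 11 + 0.9*15 = 24.5000
Minimum tick count = 11; winners = [1]; smallest index = 1

Answer: 1 11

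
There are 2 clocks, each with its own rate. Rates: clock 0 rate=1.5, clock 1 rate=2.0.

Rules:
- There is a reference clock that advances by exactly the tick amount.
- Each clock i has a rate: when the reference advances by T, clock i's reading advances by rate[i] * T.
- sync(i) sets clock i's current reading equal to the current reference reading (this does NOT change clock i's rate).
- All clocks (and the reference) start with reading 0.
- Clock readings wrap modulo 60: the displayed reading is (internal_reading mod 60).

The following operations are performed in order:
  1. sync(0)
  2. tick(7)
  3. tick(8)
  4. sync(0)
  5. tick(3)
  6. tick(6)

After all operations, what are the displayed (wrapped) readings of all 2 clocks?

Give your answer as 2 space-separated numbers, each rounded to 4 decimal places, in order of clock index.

After op 1 sync(0): ref=0.0000 raw=[0.0000 0.0000]
After op 2 tick(7): ref=7.0000 raw=[10.5000 14.0000]
After op 3 tick(8): ref=15.0000 raw=[22.5000 30.0000]
After op 4 sync(0): ref=15.0000 raw=[15.0000 30.0000]
After op 5 tick(3): ref=18.0000 raw=[19.5000 36.0000]
After op 6 tick(6): ref=24.0000 raw=[28.5000 48.0000]
Wrap final raw readings (mod 60): 28.5000 mod 60 = 28.5000; 48.0000 mod 60 = 48.0000

Answer: 28.5000 48.0000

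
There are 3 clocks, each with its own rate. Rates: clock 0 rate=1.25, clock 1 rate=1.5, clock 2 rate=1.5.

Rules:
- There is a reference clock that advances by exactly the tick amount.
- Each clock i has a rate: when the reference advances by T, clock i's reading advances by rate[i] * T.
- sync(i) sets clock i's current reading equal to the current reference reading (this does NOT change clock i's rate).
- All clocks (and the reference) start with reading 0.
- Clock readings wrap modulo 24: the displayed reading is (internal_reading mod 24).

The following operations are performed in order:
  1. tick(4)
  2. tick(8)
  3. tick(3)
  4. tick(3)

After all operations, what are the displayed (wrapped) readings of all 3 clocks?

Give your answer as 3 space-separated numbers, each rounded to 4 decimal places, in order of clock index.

After op 1 tick(4): ref=4.0000 raw=[5.0000 6.0000 6.0000]
After op 2 tick(8): ref=12.0000 raw=[15.0000 18.0000 18.0000]
After op 3 tick(3): ref=15.0000 raw=[18.7500 22.5000 22.5000]
After op 4 tick(3): ref=18.0000 raw=[22.5000 27.0000 27.0000]
Wrap final raw readings (mod 24): 22.5000 mod 24 = 22.5000; 27.0000 mod 24 = 3.0000; 27.0000 mod 24 = 3.0000

Answer: 22.5000 3.0000 3.0000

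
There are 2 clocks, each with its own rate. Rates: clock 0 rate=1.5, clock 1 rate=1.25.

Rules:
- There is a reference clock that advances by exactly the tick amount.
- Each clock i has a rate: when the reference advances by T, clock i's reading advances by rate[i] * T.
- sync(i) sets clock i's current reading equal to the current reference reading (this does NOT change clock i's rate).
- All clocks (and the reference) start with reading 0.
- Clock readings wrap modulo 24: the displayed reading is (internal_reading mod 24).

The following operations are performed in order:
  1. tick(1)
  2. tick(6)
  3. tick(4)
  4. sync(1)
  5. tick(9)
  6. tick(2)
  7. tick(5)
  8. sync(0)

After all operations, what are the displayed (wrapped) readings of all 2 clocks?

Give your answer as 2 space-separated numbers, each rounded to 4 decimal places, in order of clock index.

After op 1 tick(1): ref=1.0000 raw=[1.5000 1.2500]
After op 2 tick(6): ref=7.0000 raw=[10.5000 8.7500]
After op 3 tick(4): ref=11.0000 raw=[16.5000 13.7500]
After op 4 sync(1): ref=11.0000 raw=[16.5000 11.0000]
After op 5 tick(9): ref=20.0000 raw=[30.0000 22.2500]
After op 6 tick(2): ref=22.0000 raw=[33.0000 24.7500]
After op 7 tick(5): ref=27.0000 raw=[40.5000 31.0000]
After op 8 sync(0): ref=27.0000 raw=[27.0000 31.0000]
Wrap final raw readings (mod 24): 27.0000 mod 24 = 3.0000; 31.0000 mod 24 = 7.0000

Answer: 3.0000 7.0000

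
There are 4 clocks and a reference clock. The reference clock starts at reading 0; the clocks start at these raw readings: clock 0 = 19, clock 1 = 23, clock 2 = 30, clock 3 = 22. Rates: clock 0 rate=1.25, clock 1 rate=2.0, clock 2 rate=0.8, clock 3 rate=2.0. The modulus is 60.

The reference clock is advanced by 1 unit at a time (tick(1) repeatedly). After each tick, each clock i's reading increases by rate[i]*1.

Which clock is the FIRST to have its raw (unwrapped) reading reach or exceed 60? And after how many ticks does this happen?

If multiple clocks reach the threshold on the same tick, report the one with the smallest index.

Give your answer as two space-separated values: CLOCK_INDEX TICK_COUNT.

clock 0: start=19, rate=1.25, needs 60-19 = 41; ticks = ceil(41/1.25) = ceil(32.8000) = 33; reading at tick 33 = 19 + 1.25*33 = 60.2500
clock 1: start=23, rate=2.0, needs 60-23 = 37; ticks = ceil(37/2.0) = ceil(18.5000) = 19; reading at tick 19 = 23 + 2.0*19 = 61.0000
clock 2: start=30, rate=0.8, needs 60-30 = 30; ticks = ceil(30/0.8) = ceil(37.5000) = 38; reading at tick 38 = 30 + 0.8*38 = 60.4000
clock 3: start=22, rate=2.0, needs 60-22 = 38; ticks = ceil(38/2.0) = ceil(19.0000) = 19; reading at tick 19 = 22 + 2.0*19 = 60.0000
Minimum tick count = 19; winners = [1, 3]; smallest index = 1

Answer: 1 19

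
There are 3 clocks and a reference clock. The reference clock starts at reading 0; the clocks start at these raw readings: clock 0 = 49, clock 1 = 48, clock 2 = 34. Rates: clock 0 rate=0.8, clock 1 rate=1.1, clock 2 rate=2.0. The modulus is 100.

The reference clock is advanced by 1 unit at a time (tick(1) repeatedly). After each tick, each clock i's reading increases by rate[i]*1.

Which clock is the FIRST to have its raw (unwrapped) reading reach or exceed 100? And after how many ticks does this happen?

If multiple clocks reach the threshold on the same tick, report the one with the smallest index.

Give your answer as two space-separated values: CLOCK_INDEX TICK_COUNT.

clock 0: start=49, rate=0.8, needs 100-49 = 51; ticks = ceil(51/0.8) = ceil(63.7500) = 64; reading at tick 64 = 49 + 0.8*64 = 100.2000
clock 1: start=48, rate=1.1, needs 100-48 = 52; ticks = ceil(52/1.1) = ceil(47.2727) = 48; reading at tick 48 = 48 + 1.1*48 = 100.8000
clock 2: start=34, rate=2.0, needs 100-34 = 66; ticks = ceil(66/2.0) = ceil(33.0000) = 33; reading at tick 33 = 34 + 2.0*33 = 100.0000
Minimum tick count = 33; winners = [2]; smallest index = 2

Answer: 2 33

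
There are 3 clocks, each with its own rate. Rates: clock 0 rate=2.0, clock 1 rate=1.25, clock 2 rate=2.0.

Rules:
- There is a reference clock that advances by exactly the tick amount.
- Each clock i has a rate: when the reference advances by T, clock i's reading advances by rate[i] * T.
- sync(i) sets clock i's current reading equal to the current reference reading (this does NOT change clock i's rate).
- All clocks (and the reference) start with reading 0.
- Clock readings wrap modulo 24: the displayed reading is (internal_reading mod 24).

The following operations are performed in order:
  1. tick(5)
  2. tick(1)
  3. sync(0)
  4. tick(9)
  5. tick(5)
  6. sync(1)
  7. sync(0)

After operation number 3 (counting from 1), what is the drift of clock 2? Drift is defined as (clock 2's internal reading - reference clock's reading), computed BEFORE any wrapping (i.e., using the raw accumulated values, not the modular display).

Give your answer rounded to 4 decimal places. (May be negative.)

Answer: 6.0000

Derivation:
After op 1 tick(5): ref=5.0000 raw=[10.0000 6.2500 10.0000]
After op 2 tick(1): ref=6.0000 raw=[12.0000 7.5000 12.0000]
After op 3 sync(0): ref=6.0000 raw=[6.0000 7.5000 12.0000]
Drift of clock 2 after op 3: 12.0000 - 6.0000 = 6.0000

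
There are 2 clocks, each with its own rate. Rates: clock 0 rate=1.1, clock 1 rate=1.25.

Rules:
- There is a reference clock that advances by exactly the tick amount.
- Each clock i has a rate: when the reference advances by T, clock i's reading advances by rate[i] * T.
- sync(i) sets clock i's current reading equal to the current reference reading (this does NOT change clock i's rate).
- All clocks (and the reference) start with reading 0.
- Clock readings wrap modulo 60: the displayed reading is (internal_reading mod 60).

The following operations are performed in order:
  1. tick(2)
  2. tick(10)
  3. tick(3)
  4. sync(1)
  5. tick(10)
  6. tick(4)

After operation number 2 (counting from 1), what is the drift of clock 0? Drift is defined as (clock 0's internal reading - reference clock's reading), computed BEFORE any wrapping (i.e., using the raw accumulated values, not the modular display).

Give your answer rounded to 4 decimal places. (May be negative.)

After op 1 tick(2): ref=2.0000 raw=[2.2000 2.5000]
After op 2 tick(10): ref=12.0000 raw=[13.2000 15.0000]
Drift of clock 0 after op 2: 13.2000 - 12.0000 = 1.2000

Answer: 1.2000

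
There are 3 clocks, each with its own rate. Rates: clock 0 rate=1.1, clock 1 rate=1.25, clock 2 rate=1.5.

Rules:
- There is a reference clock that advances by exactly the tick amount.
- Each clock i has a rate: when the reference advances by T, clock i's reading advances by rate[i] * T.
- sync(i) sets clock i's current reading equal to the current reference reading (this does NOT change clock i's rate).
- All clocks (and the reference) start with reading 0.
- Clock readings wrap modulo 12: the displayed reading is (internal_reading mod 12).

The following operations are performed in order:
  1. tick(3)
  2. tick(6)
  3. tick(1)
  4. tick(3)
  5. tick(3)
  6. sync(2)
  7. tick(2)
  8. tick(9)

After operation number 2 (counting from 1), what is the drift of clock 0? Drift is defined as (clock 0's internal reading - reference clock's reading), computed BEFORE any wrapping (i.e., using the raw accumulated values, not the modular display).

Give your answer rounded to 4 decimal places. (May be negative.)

Answer: 0.9000

Derivation:
After op 1 tick(3): ref=3.0000 raw=[3.3000 3.7500 4.5000]
After op 2 tick(6): ref=9.0000 raw=[9.9000 11.2500 13.5000]
Drift of clock 0 after op 2: 9.9000 - 9.0000 = 0.9000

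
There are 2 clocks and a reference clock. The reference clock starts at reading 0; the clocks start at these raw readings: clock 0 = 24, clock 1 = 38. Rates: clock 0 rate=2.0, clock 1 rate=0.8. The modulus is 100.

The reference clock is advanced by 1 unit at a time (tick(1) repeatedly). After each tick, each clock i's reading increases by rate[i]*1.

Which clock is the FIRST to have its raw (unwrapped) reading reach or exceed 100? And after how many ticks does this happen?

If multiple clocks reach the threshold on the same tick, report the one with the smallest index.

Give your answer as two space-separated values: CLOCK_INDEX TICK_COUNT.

Answer: 0 38

Derivation:
clock 0: start=24, rate=2.0, needs 100-24 = 76; ticks = ceil(76/2.0) = ceil(38.0000) = 38; reading at tick 38 = 24 + 2.0*38 = 100.0000
clock 1: start=38, rate=0.8, needs 100-38 = 62; ticks = ceil(62/0.8) = ceil(77.5000) = 78; reading at tick 78 = 38 + 0.8*78 = 100.4000
Minimum tick count = 38; winners = [0]; smallest index = 0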